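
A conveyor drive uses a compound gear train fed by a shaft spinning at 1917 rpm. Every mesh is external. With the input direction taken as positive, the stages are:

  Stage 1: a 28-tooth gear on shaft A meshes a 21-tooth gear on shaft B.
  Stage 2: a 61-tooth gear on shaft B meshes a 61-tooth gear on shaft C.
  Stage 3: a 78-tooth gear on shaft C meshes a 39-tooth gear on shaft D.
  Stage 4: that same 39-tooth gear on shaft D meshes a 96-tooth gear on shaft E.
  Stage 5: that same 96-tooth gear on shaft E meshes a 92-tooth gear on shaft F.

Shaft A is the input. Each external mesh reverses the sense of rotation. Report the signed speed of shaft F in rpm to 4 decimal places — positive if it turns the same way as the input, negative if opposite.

-2167.0435 rpm (opposite to input, |ω| = 2167.0435 rpm)

Stage 1 [28T→21T]: ω = 1917.0000×28/21 = 2556.0000 rpm, dir flips to −; running = −2556.0000
Stage 2 [61T→61T]: ω = 2556.0000×61/61 = 2556.0000 rpm, dir flips to +; running = +2556.0000
Stage 3 [78T→39T]: ω = 2556.0000×78/39 = 5112.0000 rpm, dir flips to −; running = −5112.0000
Stage 4 [39T→96T]: ω = 5112.0000×39/96 = 2076.7500 rpm, dir flips to +; running = +2076.7500
Stage 5 [96T→92T]: ω = 2076.7500×96/92 = 2167.0435 rpm, dir flips to −; running = −2167.0435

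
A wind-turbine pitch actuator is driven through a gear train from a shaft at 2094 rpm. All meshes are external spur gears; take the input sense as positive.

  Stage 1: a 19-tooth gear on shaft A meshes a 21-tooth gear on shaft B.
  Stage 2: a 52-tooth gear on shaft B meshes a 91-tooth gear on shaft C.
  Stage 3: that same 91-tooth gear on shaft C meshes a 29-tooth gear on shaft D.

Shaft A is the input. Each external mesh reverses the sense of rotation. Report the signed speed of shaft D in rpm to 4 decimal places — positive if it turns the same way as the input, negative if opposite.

Stage 1 [19T→21T]: ω = 2094.0000×19/21 = 1894.5714 rpm, dir flips to −; running = −1894.5714
Stage 2 [52T→91T]: ω = 1894.5714×52/91 = 1082.6122 rpm, dir flips to +; running = +1082.6122
Stage 3 [91T→29T]: ω = 1082.6122×91/29 = 3397.1626 rpm, dir flips to −; running = −3397.1626

-3397.1626 rpm (opposite to input, |ω| = 3397.1626 rpm)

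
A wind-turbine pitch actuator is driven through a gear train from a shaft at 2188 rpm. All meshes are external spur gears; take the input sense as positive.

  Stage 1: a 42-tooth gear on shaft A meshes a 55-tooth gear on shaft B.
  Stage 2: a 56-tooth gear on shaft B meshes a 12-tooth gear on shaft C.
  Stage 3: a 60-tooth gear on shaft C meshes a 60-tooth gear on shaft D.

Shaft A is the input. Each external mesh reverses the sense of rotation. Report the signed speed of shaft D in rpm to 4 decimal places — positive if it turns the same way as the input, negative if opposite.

-7797.2364 rpm (opposite to input, |ω| = 7797.2364 rpm)

Stage 1 [42T→55T]: ω = 2188.0000×42/55 = 1670.8364 rpm, dir flips to −; running = −1670.8364
Stage 2 [56T→12T]: ω = 1670.8364×56/12 = 7797.2364 rpm, dir flips to +; running = +7797.2364
Stage 3 [60T→60T]: ω = 7797.2364×60/60 = 7797.2364 rpm, dir flips to −; running = −7797.2364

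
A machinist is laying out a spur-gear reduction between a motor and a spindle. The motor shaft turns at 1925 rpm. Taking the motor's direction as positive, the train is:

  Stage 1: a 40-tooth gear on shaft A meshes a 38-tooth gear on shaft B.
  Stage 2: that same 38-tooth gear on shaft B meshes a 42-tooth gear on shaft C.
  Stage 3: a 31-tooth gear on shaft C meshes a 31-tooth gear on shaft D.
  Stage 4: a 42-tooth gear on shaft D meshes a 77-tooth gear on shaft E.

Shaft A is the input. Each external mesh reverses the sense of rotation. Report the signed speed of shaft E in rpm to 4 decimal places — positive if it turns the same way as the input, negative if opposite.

Stage 1 [40T→38T]: ω = 1925.0000×40/38 = 2026.3158 rpm, dir flips to −; running = −2026.3158
Stage 2 [38T→42T]: ω = 2026.3158×38/42 = 1833.3333 rpm, dir flips to +; running = +1833.3333
Stage 3 [31T→31T]: ω = 1833.3333×31/31 = 1833.3333 rpm, dir flips to −; running = −1833.3333
Stage 4 [42T→77T]: ω = 1833.3333×42/77 = 1000.0000 rpm, dir flips to +; running = +1000.0000

+1000.0000 rpm (same as input, |ω| = 1000.0000 rpm)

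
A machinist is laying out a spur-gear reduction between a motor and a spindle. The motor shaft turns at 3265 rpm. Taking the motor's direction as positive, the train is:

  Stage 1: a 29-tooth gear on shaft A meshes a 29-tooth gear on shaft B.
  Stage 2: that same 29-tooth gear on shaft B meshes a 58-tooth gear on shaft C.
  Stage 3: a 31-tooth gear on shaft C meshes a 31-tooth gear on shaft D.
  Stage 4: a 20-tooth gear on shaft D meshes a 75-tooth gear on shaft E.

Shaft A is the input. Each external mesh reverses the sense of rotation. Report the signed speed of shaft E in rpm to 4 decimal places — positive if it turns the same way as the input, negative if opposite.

+435.3333 rpm (same as input, |ω| = 435.3333 rpm)

Stage 1 [29T→29T]: ω = 3265.0000×29/29 = 3265.0000 rpm, dir flips to −; running = −3265.0000
Stage 2 [29T→58T]: ω = 3265.0000×29/58 = 1632.5000 rpm, dir flips to +; running = +1632.5000
Stage 3 [31T→31T]: ω = 1632.5000×31/31 = 1632.5000 rpm, dir flips to −; running = −1632.5000
Stage 4 [20T→75T]: ω = 1632.5000×20/75 = 435.3333 rpm, dir flips to +; running = +435.3333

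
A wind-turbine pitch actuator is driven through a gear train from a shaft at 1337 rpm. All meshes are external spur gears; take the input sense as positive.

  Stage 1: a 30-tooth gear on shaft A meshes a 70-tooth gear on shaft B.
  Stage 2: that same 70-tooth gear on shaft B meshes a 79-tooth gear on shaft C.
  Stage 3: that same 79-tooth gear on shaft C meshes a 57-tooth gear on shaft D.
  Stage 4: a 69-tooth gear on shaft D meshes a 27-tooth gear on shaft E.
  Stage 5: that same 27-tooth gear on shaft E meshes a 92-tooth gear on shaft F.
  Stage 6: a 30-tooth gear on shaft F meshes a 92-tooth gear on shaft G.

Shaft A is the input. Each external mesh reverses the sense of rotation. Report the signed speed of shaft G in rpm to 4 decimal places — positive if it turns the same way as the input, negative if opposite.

+172.0967 rpm (same as input, |ω| = 172.0967 rpm)

Stage 1 [30T→70T]: ω = 1337.0000×30/70 = 573.0000 rpm, dir flips to −; running = −573.0000
Stage 2 [70T→79T]: ω = 573.0000×70/79 = 507.7215 rpm, dir flips to +; running = +507.7215
Stage 3 [79T→57T]: ω = 507.7215×79/57 = 703.6842 rpm, dir flips to −; running = −703.6842
Stage 4 [69T→27T]: ω = 703.6842×69/27 = 1798.3041 rpm, dir flips to +; running = +1798.3041
Stage 5 [27T→92T]: ω = 1798.3041×27/92 = 527.7632 rpm, dir flips to −; running = −527.7632
Stage 6 [30T→92T]: ω = 527.7632×30/92 = 172.0967 rpm, dir flips to +; running = +172.0967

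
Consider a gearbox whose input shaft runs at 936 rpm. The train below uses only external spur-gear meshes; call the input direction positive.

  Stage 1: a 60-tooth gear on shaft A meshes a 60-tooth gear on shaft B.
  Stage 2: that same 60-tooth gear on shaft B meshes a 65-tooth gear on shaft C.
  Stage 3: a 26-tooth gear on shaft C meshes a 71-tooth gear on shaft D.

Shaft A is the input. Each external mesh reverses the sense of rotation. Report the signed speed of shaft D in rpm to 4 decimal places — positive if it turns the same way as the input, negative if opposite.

Stage 1 [60T→60T]: ω = 936.0000×60/60 = 936.0000 rpm, dir flips to −; running = −936.0000
Stage 2 [60T→65T]: ω = 936.0000×60/65 = 864.0000 rpm, dir flips to +; running = +864.0000
Stage 3 [26T→71T]: ω = 864.0000×26/71 = 316.3944 rpm, dir flips to −; running = −316.3944

-316.3944 rpm (opposite to input, |ω| = 316.3944 rpm)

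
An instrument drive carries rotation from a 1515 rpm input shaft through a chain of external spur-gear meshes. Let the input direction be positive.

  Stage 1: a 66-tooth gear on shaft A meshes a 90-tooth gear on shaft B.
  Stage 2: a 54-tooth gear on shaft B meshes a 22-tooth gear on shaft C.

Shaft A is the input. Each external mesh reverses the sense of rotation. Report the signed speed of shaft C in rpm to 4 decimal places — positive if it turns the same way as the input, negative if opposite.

Stage 1 [66T→90T]: ω = 1515.0000×66/90 = 1111.0000 rpm, dir flips to −; running = −1111.0000
Stage 2 [54T→22T]: ω = 1111.0000×54/22 = 2727.0000 rpm, dir flips to +; running = +2727.0000

+2727.0000 rpm (same as input, |ω| = 2727.0000 rpm)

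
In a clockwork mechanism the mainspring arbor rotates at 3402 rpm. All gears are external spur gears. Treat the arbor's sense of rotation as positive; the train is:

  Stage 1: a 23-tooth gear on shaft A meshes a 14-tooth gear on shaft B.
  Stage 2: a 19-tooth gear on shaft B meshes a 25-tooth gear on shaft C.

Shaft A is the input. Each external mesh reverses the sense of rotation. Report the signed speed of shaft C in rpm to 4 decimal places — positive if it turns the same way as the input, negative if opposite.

+4247.6400 rpm (same as input, |ω| = 4247.6400 rpm)

Stage 1 [23T→14T]: ω = 3402.0000×23/14 = 5589.0000 rpm, dir flips to −; running = −5589.0000
Stage 2 [19T→25T]: ω = 5589.0000×19/25 = 4247.6400 rpm, dir flips to +; running = +4247.6400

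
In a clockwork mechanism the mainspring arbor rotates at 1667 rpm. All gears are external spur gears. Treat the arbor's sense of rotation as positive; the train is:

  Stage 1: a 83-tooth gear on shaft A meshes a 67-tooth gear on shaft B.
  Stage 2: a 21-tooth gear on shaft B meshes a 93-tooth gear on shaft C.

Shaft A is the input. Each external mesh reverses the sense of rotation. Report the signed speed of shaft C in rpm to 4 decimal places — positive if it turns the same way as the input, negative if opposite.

+466.3105 rpm (same as input, |ω| = 466.3105 rpm)

Stage 1 [83T→67T]: ω = 1667.0000×83/67 = 2065.0896 rpm, dir flips to −; running = −2065.0896
Stage 2 [21T→93T]: ω = 2065.0896×21/93 = 466.3105 rpm, dir flips to +; running = +466.3105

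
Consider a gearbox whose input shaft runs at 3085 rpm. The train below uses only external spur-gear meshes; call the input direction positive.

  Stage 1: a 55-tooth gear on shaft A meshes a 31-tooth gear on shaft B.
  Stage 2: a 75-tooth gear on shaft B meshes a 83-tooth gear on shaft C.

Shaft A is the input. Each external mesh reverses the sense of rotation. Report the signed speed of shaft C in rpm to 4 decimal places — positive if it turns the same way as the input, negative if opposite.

+4945.8317 rpm (same as input, |ω| = 4945.8317 rpm)

Stage 1 [55T→31T]: ω = 3085.0000×55/31 = 5473.3871 rpm, dir flips to −; running = −5473.3871
Stage 2 [75T→83T]: ω = 5473.3871×75/83 = 4945.8317 rpm, dir flips to +; running = +4945.8317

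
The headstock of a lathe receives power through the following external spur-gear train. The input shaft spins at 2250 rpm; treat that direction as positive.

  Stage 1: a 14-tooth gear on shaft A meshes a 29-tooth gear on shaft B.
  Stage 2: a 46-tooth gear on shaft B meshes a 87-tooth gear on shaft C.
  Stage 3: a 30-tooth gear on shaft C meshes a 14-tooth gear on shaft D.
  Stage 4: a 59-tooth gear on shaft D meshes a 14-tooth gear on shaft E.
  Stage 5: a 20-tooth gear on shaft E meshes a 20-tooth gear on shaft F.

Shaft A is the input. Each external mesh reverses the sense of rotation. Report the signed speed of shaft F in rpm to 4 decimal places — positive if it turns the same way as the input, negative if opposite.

Stage 1 [14T→29T]: ω = 2250.0000×14/29 = 1086.2069 rpm, dir flips to −; running = −1086.2069
Stage 2 [46T→87T]: ω = 1086.2069×46/87 = 574.3163 rpm, dir flips to +; running = +574.3163
Stage 3 [30T→14T]: ω = 574.3163×30/14 = 1230.6778 rpm, dir flips to −; running = −1230.6778
Stage 4 [59T→14T]: ω = 1230.6778×59/14 = 5186.4277 rpm, dir flips to +; running = +5186.4277
Stage 5 [20T→20T]: ω = 5186.4277×20/20 = 5186.4277 rpm, dir flips to −; running = −5186.4277

-5186.4277 rpm (opposite to input, |ω| = 5186.4277 rpm)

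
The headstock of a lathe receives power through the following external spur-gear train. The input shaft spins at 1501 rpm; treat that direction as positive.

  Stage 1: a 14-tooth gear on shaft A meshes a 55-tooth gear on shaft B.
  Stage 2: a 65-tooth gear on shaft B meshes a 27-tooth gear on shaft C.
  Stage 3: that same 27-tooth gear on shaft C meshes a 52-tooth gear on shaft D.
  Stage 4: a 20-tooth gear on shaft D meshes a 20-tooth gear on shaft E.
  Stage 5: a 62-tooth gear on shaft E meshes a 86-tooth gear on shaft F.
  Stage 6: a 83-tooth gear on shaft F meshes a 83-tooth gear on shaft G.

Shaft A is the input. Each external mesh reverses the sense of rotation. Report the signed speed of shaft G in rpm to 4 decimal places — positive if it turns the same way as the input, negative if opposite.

+344.3097 rpm (same as input, |ω| = 344.3097 rpm)

Stage 1 [14T→55T]: ω = 1501.0000×14/55 = 382.0727 rpm, dir flips to −; running = −382.0727
Stage 2 [65T→27T]: ω = 382.0727×65/27 = 919.8047 rpm, dir flips to +; running = +919.8047
Stage 3 [27T→52T]: ω = 919.8047×27/52 = 477.5909 rpm, dir flips to −; running = −477.5909
Stage 4 [20T→20T]: ω = 477.5909×20/20 = 477.5909 rpm, dir flips to +; running = +477.5909
Stage 5 [62T→86T]: ω = 477.5909×62/86 = 344.3097 rpm, dir flips to −; running = −344.3097
Stage 6 [83T→83T]: ω = 344.3097×83/83 = 344.3097 rpm, dir flips to +; running = +344.3097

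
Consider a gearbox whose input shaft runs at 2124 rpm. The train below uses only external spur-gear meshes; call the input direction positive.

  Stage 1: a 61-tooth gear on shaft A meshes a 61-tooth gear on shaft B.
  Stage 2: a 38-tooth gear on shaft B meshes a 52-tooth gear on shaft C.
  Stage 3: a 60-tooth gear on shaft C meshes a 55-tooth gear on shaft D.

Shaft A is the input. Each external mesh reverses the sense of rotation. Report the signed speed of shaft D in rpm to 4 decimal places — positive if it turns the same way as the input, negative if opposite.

Stage 1 [61T→61T]: ω = 2124.0000×61/61 = 2124.0000 rpm, dir flips to −; running = −2124.0000
Stage 2 [38T→52T]: ω = 2124.0000×38/52 = 1552.1538 rpm, dir flips to +; running = +1552.1538
Stage 3 [60T→55T]: ω = 1552.1538×60/55 = 1693.2587 rpm, dir flips to −; running = −1693.2587

-1693.2587 rpm (opposite to input, |ω| = 1693.2587 rpm)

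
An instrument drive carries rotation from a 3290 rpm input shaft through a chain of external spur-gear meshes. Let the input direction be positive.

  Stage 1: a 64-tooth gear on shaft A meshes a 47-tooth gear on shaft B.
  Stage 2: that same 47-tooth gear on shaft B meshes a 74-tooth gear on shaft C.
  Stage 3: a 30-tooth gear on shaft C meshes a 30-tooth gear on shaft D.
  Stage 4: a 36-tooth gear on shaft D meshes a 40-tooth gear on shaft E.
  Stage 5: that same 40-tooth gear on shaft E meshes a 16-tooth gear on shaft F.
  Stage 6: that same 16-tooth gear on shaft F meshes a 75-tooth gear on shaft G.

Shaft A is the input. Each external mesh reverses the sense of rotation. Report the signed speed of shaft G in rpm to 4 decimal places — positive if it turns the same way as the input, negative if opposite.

Stage 1 [64T→47T]: ω = 3290.0000×64/47 = 4480.0000 rpm, dir flips to −; running = −4480.0000
Stage 2 [47T→74T]: ω = 4480.0000×47/74 = 2845.4054 rpm, dir flips to +; running = +2845.4054
Stage 3 [30T→30T]: ω = 2845.4054×30/30 = 2845.4054 rpm, dir flips to −; running = −2845.4054
Stage 4 [36T→40T]: ω = 2845.4054×36/40 = 2560.8649 rpm, dir flips to +; running = +2560.8649
Stage 5 [40T→16T]: ω = 2560.8649×40/16 = 6402.1622 rpm, dir flips to −; running = −6402.1622
Stage 6 [16T→75T]: ω = 6402.1622×16/75 = 1365.7946 rpm, dir flips to +; running = +1365.7946

+1365.7946 rpm (same as input, |ω| = 1365.7946 rpm)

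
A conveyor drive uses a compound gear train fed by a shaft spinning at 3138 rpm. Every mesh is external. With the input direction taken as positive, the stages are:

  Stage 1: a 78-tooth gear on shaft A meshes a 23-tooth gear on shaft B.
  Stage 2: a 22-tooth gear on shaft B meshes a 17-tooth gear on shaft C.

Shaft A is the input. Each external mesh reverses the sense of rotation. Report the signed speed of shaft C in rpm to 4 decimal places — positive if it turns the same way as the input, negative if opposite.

+13771.8875 rpm (same as input, |ω| = 13771.8875 rpm)

Stage 1 [78T→23T]: ω = 3138.0000×78/23 = 10641.9130 rpm, dir flips to −; running = −10641.9130
Stage 2 [22T→17T]: ω = 10641.9130×22/17 = 13771.8875 rpm, dir flips to +; running = +13771.8875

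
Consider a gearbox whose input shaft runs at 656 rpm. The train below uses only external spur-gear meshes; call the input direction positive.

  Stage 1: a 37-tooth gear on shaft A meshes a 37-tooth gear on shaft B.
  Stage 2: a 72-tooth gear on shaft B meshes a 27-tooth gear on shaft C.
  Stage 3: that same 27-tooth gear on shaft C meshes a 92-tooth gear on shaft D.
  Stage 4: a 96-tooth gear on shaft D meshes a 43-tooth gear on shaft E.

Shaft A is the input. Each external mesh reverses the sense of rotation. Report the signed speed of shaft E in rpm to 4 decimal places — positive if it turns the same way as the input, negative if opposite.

Stage 1 [37T→37T]: ω = 656.0000×37/37 = 656.0000 rpm, dir flips to −; running = −656.0000
Stage 2 [72T→27T]: ω = 656.0000×72/27 = 1749.3333 rpm, dir flips to +; running = +1749.3333
Stage 3 [27T→92T]: ω = 1749.3333×27/92 = 513.3913 rpm, dir flips to −; running = −513.3913
Stage 4 [96T→43T]: ω = 513.3913×96/43 = 1146.1759 rpm, dir flips to +; running = +1146.1759

+1146.1759 rpm (same as input, |ω| = 1146.1759 rpm)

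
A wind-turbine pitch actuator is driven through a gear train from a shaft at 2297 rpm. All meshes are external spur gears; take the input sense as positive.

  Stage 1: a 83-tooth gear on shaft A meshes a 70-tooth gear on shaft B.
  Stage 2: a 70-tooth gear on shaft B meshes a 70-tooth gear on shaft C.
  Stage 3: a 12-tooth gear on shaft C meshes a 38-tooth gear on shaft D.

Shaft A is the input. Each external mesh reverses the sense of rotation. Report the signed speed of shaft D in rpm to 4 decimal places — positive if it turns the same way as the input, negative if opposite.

Stage 1 [83T→70T]: ω = 2297.0000×83/70 = 2723.5857 rpm, dir flips to −; running = −2723.5857
Stage 2 [70T→70T]: ω = 2723.5857×70/70 = 2723.5857 rpm, dir flips to +; running = +2723.5857
Stage 3 [12T→38T]: ω = 2723.5857×12/38 = 860.0797 rpm, dir flips to −; running = −860.0797

-860.0797 rpm (opposite to input, |ω| = 860.0797 rpm)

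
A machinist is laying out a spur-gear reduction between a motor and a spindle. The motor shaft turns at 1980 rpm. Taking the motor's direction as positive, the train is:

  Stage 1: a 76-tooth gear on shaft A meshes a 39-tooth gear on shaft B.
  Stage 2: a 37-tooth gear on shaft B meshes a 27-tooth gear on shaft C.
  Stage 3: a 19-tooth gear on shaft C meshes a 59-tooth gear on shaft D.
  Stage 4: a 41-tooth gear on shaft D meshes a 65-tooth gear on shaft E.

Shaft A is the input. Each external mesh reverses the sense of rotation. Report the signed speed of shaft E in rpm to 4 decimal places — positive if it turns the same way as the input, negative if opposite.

Stage 1 [76T→39T]: ω = 1980.0000×76/39 = 3858.4615 rpm, dir flips to −; running = −3858.4615
Stage 2 [37T→27T]: ω = 3858.4615×37/27 = 5287.5214 rpm, dir flips to +; running = +5287.5214
Stage 3 [19T→59T]: ω = 5287.5214×19/59 = 1702.7611 rpm, dir flips to −; running = −1702.7611
Stage 4 [41T→65T]: ω = 1702.7611×41/65 = 1074.0493 rpm, dir flips to +; running = +1074.0493

+1074.0493 rpm (same as input, |ω| = 1074.0493 rpm)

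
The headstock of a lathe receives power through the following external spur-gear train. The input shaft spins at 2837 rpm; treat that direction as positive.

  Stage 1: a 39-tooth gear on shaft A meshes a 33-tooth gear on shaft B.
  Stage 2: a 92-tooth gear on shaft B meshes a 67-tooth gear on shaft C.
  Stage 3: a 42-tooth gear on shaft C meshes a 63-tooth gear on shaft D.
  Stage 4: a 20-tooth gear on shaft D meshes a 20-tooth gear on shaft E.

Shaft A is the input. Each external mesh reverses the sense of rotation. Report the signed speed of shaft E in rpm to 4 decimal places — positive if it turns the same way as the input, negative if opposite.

+3069.2465 rpm (same as input, |ω| = 3069.2465 rpm)

Stage 1 [39T→33T]: ω = 2837.0000×39/33 = 3352.8182 rpm, dir flips to −; running = −3352.8182
Stage 2 [92T→67T]: ω = 3352.8182×92/67 = 4603.8697 rpm, dir flips to +; running = +4603.8697
Stage 3 [42T→63T]: ω = 4603.8697×42/63 = 3069.2465 rpm, dir flips to −; running = −3069.2465
Stage 4 [20T→20T]: ω = 3069.2465×20/20 = 3069.2465 rpm, dir flips to +; running = +3069.2465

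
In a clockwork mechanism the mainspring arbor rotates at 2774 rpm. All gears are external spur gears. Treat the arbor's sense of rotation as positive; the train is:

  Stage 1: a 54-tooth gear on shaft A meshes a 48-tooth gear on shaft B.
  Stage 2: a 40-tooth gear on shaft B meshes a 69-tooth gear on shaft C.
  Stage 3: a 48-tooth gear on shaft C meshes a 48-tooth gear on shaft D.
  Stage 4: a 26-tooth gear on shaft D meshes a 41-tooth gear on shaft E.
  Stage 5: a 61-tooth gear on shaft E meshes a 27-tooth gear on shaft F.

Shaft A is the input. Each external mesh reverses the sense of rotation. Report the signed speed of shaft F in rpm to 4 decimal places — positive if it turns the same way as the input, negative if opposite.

Stage 1 [54T→48T]: ω = 2774.0000×54/48 = 3120.7500 rpm, dir flips to −; running = −3120.7500
Stage 2 [40T→69T]: ω = 3120.7500×40/69 = 1809.1304 rpm, dir flips to +; running = +1809.1304
Stage 3 [48T→48T]: ω = 1809.1304×48/48 = 1809.1304 rpm, dir flips to −; running = −1809.1304
Stage 4 [26T→41T]: ω = 1809.1304×26/41 = 1147.2534 rpm, dir flips to +; running = +1147.2534
Stage 5 [61T→27T]: ω = 1147.2534×61/27 = 2591.9430 rpm, dir flips to −; running = −2591.9430

-2591.9430 rpm (opposite to input, |ω| = 2591.9430 rpm)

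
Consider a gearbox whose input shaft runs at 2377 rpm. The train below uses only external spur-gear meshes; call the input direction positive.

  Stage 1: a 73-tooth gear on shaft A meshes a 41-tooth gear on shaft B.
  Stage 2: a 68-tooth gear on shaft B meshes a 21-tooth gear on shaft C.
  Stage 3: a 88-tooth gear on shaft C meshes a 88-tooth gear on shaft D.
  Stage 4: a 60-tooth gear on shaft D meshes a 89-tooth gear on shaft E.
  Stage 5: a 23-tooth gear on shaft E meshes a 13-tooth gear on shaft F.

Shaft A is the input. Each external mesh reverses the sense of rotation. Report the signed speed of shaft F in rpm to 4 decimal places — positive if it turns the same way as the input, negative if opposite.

-16345.7003 rpm (opposite to input, |ω| = 16345.7003 rpm)

Stage 1 [73T→41T]: ω = 2377.0000×73/41 = 4232.2195 rpm, dir flips to −; running = −4232.2195
Stage 2 [68T→21T]: ω = 4232.2195×68/21 = 13704.3298 rpm, dir flips to +; running = +13704.3298
Stage 3 [88T→88T]: ω = 13704.3298×88/88 = 13704.3298 rpm, dir flips to −; running = −13704.3298
Stage 4 [60T→89T]: ω = 13704.3298×60/89 = 9238.8741 rpm, dir flips to +; running = +9238.8741
Stage 5 [23T→13T]: ω = 9238.8741×23/13 = 16345.7003 rpm, dir flips to −; running = −16345.7003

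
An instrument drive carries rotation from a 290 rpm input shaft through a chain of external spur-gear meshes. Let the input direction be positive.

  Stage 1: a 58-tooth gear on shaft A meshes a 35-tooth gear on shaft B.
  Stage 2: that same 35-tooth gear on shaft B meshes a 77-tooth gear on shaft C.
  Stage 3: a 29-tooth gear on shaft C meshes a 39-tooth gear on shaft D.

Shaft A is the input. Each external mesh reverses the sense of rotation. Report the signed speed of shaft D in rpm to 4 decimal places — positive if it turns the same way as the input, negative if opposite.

Stage 1 [58T→35T]: ω = 290.0000×58/35 = 480.5714 rpm, dir flips to −; running = −480.5714
Stage 2 [35T→77T]: ω = 480.5714×35/77 = 218.4416 rpm, dir flips to +; running = +218.4416
Stage 3 [29T→39T]: ω = 218.4416×29/39 = 162.4309 rpm, dir flips to −; running = −162.4309

-162.4309 rpm (opposite to input, |ω| = 162.4309 rpm)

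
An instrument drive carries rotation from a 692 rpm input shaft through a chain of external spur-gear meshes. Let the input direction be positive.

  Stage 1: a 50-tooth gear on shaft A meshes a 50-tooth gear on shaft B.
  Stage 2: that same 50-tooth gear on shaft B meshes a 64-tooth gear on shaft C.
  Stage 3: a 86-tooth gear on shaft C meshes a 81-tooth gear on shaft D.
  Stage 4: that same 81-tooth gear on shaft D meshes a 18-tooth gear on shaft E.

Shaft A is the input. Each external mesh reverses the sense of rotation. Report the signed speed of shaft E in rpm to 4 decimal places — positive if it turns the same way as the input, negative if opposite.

Stage 1 [50T→50T]: ω = 692.0000×50/50 = 692.0000 rpm, dir flips to −; running = −692.0000
Stage 2 [50T→64T]: ω = 692.0000×50/64 = 540.6250 rpm, dir flips to +; running = +540.6250
Stage 3 [86T→81T]: ω = 540.6250×86/81 = 573.9969 rpm, dir flips to −; running = −573.9969
Stage 4 [81T→18T]: ω = 573.9969×81/18 = 2582.9861 rpm, dir flips to +; running = +2582.9861

+2582.9861 rpm (same as input, |ω| = 2582.9861 rpm)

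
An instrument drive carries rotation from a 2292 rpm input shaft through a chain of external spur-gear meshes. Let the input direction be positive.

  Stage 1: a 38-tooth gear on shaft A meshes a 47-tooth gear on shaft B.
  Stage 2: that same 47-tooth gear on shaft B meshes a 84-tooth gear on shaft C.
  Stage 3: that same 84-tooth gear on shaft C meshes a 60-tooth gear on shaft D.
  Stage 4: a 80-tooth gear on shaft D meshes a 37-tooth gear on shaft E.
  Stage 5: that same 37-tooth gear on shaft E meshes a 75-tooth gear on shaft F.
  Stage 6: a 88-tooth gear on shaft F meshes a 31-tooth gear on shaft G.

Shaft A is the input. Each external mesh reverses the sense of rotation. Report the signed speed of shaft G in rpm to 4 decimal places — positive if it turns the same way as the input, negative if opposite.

+4395.3824 rpm (same as input, |ω| = 4395.3824 rpm)

Stage 1 [38T→47T]: ω = 2292.0000×38/47 = 1853.1064 rpm, dir flips to −; running = −1853.1064
Stage 2 [47T→84T]: ω = 1853.1064×47/84 = 1036.8571 rpm, dir flips to +; running = +1036.8571
Stage 3 [84T→60T]: ω = 1036.8571×84/60 = 1451.6000 rpm, dir flips to −; running = −1451.6000
Stage 4 [80T→37T]: ω = 1451.6000×80/37 = 3138.5946 rpm, dir flips to +; running = +3138.5946
Stage 5 [37T→75T]: ω = 3138.5946×37/75 = 1548.3733 rpm, dir flips to −; running = −1548.3733
Stage 6 [88T→31T]: ω = 1548.3733×88/31 = 4395.3824 rpm, dir flips to +; running = +4395.3824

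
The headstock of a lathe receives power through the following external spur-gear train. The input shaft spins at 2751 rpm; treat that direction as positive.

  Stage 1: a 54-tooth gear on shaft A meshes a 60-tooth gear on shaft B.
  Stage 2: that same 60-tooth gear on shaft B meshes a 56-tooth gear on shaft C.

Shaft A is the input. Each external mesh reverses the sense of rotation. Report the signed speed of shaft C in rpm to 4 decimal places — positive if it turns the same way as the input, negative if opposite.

Stage 1 [54T→60T]: ω = 2751.0000×54/60 = 2475.9000 rpm, dir flips to −; running = −2475.9000
Stage 2 [60T→56T]: ω = 2475.9000×60/56 = 2652.7500 rpm, dir flips to +; running = +2652.7500

+2652.7500 rpm (same as input, |ω| = 2652.7500 rpm)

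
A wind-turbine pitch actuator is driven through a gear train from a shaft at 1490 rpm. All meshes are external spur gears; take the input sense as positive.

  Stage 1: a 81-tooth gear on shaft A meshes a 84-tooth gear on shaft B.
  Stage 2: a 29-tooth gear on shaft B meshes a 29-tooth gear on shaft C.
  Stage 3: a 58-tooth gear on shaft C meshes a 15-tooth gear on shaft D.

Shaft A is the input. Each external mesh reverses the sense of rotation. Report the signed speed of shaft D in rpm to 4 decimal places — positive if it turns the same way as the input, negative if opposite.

-5555.5714 rpm (opposite to input, |ω| = 5555.5714 rpm)

Stage 1 [81T→84T]: ω = 1490.0000×81/84 = 1436.7857 rpm, dir flips to −; running = −1436.7857
Stage 2 [29T→29T]: ω = 1436.7857×29/29 = 1436.7857 rpm, dir flips to +; running = +1436.7857
Stage 3 [58T→15T]: ω = 1436.7857×58/15 = 5555.5714 rpm, dir flips to −; running = −5555.5714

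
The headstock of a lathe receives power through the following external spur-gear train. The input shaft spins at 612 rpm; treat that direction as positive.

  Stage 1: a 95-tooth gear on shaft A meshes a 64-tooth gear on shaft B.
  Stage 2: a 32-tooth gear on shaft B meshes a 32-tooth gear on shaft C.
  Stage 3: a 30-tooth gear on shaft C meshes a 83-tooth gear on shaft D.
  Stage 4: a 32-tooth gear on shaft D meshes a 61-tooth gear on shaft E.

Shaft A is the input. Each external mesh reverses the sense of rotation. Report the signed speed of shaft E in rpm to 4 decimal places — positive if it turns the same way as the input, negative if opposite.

+172.2497 rpm (same as input, |ω| = 172.2497 rpm)

Stage 1 [95T→64T]: ω = 612.0000×95/64 = 908.4375 rpm, dir flips to −; running = −908.4375
Stage 2 [32T→32T]: ω = 908.4375×32/32 = 908.4375 rpm, dir flips to +; running = +908.4375
Stage 3 [30T→83T]: ω = 908.4375×30/83 = 328.3509 rpm, dir flips to −; running = −328.3509
Stage 4 [32T→61T]: ω = 328.3509×32/61 = 172.2497 rpm, dir flips to +; running = +172.2497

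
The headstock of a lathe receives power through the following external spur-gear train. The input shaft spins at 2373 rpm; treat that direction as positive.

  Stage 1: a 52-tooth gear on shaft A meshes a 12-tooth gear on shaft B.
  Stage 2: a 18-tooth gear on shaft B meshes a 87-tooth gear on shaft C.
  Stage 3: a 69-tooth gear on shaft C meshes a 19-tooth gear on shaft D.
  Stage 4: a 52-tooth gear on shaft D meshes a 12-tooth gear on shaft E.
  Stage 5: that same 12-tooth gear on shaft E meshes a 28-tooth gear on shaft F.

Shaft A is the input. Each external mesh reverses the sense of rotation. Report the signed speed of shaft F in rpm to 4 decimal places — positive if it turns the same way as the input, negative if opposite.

Stage 1 [52T→12T]: ω = 2373.0000×52/12 = 10283.0000 rpm, dir flips to −; running = −10283.0000
Stage 2 [18T→87T]: ω = 10283.0000×18/87 = 2127.5172 rpm, dir flips to +; running = +2127.5172
Stage 3 [69T→19T]: ω = 2127.5172×69/19 = 7726.2468 rpm, dir flips to −; running = −7726.2468
Stage 4 [52T→12T]: ω = 7726.2468×52/12 = 33480.4029 rpm, dir flips to +; running = +33480.4029
Stage 5 [12T→28T]: ω = 33480.4029×12/28 = 14348.7441 rpm, dir flips to −; running = −14348.7441

-14348.7441 rpm (opposite to input, |ω| = 14348.7441 rpm)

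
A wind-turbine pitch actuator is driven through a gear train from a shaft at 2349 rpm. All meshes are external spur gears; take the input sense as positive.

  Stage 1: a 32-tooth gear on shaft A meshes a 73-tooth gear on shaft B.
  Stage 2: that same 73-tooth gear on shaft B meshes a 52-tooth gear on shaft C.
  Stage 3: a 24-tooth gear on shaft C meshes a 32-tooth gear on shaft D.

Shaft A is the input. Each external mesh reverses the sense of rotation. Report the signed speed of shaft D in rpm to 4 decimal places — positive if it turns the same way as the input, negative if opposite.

Stage 1 [32T→73T]: ω = 2349.0000×32/73 = 1029.6986 rpm, dir flips to −; running = −1029.6986
Stage 2 [73T→52T]: ω = 1029.6986×73/52 = 1445.5385 rpm, dir flips to +; running = +1445.5385
Stage 3 [24T→32T]: ω = 1445.5385×24/32 = 1084.1538 rpm, dir flips to −; running = −1084.1538

-1084.1538 rpm (opposite to input, |ω| = 1084.1538 rpm)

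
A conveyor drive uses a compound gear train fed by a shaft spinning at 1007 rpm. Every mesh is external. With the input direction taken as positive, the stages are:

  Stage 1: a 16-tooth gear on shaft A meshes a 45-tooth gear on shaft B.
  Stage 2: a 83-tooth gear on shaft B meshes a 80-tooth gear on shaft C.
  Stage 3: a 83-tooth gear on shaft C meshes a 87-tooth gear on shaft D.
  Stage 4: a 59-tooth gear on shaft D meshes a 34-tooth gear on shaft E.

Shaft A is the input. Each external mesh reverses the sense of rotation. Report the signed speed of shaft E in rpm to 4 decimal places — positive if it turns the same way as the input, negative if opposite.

+614.9743 rpm (same as input, |ω| = 614.9743 rpm)

Stage 1 [16T→45T]: ω = 1007.0000×16/45 = 358.0444 rpm, dir flips to −; running = −358.0444
Stage 2 [83T→80T]: ω = 358.0444×83/80 = 371.4711 rpm, dir flips to +; running = +371.4711
Stage 3 [83T→87T]: ω = 371.4711×83/87 = 354.3920 rpm, dir flips to −; running = −354.3920
Stage 4 [59T→34T]: ω = 354.3920×59/34 = 614.9743 rpm, dir flips to +; running = +614.9743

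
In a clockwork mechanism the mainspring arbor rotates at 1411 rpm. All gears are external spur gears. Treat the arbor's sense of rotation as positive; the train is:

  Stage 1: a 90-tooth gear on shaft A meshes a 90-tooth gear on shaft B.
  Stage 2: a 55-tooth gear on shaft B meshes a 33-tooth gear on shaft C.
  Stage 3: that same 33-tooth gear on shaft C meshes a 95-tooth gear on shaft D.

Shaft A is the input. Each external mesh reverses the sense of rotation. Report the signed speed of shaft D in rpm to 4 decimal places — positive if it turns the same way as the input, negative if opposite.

Stage 1 [90T→90T]: ω = 1411.0000×90/90 = 1411.0000 rpm, dir flips to −; running = −1411.0000
Stage 2 [55T→33T]: ω = 1411.0000×55/33 = 2351.6667 rpm, dir flips to +; running = +2351.6667
Stage 3 [33T→95T]: ω = 2351.6667×33/95 = 816.8947 rpm, dir flips to −; running = −816.8947

-816.8947 rpm (opposite to input, |ω| = 816.8947 rpm)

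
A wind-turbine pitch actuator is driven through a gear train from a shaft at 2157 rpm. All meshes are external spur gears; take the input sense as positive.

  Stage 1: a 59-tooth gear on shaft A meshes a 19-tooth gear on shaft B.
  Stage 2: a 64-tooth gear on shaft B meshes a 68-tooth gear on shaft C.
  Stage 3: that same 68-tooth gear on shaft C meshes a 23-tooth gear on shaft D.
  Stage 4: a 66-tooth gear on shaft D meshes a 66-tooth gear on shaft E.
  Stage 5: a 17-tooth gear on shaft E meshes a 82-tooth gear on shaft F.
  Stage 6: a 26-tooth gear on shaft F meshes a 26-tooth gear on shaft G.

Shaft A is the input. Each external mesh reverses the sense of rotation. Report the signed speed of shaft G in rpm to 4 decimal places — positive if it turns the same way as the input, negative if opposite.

+3863.9879 rpm (same as input, |ω| = 3863.9879 rpm)

Stage 1 [59T→19T]: ω = 2157.0000×59/19 = 6698.0526 rpm, dir flips to −; running = −6698.0526
Stage 2 [64T→68T]: ω = 6698.0526×64/68 = 6304.0495 rpm, dir flips to +; running = +6304.0495
Stage 3 [68T→23T]: ω = 6304.0495×68/23 = 18638.0595 rpm, dir flips to −; running = −18638.0595
Stage 4 [66T→66T]: ω = 18638.0595×66/66 = 18638.0595 rpm, dir flips to +; running = +18638.0595
Stage 5 [17T→82T]: ω = 18638.0595×17/82 = 3863.9879 rpm, dir flips to −; running = −3863.9879
Stage 6 [26T→26T]: ω = 3863.9879×26/26 = 3863.9879 rpm, dir flips to +; running = +3863.9879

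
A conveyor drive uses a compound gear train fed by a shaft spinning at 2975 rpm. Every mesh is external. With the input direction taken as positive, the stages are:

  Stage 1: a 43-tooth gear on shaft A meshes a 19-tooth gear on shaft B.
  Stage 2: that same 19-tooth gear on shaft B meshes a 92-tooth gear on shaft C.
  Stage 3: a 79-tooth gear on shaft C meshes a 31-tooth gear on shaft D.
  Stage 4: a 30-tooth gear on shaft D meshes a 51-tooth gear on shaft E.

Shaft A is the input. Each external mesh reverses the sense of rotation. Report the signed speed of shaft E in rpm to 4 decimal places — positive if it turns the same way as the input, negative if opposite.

Stage 1 [43T→19T]: ω = 2975.0000×43/19 = 6732.8947 rpm, dir flips to −; running = −6732.8947
Stage 2 [19T→92T]: ω = 6732.8947×19/92 = 1390.4891 rpm, dir flips to +; running = +1390.4891
Stage 3 [79T→31T]: ω = 1390.4891×79/31 = 3543.5046 rpm, dir flips to −; running = −3543.5046
Stage 4 [30T→51T]: ω = 3543.5046×30/51 = 2084.4144 rpm, dir flips to +; running = +2084.4144

+2084.4144 rpm (same as input, |ω| = 2084.4144 rpm)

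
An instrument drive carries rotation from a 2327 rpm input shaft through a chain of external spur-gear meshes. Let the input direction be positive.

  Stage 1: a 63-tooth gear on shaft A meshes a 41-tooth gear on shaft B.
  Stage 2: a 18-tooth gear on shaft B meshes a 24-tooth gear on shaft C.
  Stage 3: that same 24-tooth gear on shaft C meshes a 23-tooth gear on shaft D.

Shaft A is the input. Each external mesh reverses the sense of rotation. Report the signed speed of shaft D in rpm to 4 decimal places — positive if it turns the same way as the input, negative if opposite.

-2798.3224 rpm (opposite to input, |ω| = 2798.3224 rpm)

Stage 1 [63T→41T]: ω = 2327.0000×63/41 = 3575.6341 rpm, dir flips to −; running = −3575.6341
Stage 2 [18T→24T]: ω = 3575.6341×18/24 = 2681.7256 rpm, dir flips to +; running = +2681.7256
Stage 3 [24T→23T]: ω = 2681.7256×24/23 = 2798.3224 rpm, dir flips to −; running = −2798.3224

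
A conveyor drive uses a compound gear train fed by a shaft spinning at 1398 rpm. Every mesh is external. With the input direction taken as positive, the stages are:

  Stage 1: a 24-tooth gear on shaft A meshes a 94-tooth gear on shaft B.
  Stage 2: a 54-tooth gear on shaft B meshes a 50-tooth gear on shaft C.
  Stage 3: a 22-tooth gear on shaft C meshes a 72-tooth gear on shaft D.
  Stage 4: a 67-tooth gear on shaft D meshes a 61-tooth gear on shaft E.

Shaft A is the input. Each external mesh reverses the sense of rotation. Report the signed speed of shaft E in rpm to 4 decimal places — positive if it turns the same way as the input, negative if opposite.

+129.3747 rpm (same as input, |ω| = 129.3747 rpm)

Stage 1 [24T→94T]: ω = 1398.0000×24/94 = 356.9362 rpm, dir flips to −; running = −356.9362
Stage 2 [54T→50T]: ω = 356.9362×54/50 = 385.4911 rpm, dir flips to +; running = +385.4911
Stage 3 [22T→72T]: ω = 385.4911×22/72 = 117.7889 rpm, dir flips to −; running = −117.7889
Stage 4 [67T→61T]: ω = 117.7889×67/61 = 129.3747 rpm, dir flips to +; running = +129.3747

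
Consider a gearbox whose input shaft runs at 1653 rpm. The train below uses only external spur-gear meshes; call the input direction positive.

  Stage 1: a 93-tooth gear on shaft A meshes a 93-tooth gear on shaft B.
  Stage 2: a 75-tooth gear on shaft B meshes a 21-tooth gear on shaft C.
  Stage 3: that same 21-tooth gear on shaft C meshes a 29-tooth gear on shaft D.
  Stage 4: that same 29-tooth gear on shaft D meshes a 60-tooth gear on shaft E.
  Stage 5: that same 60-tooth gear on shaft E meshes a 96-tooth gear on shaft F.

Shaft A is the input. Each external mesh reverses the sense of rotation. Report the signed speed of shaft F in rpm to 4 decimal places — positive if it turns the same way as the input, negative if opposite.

Stage 1 [93T→93T]: ω = 1653.0000×93/93 = 1653.0000 rpm, dir flips to −; running = −1653.0000
Stage 2 [75T→21T]: ω = 1653.0000×75/21 = 5903.5714 rpm, dir flips to +; running = +5903.5714
Stage 3 [21T→29T]: ω = 5903.5714×21/29 = 4275.0000 rpm, dir flips to −; running = −4275.0000
Stage 4 [29T→60T]: ω = 4275.0000×29/60 = 2066.2500 rpm, dir flips to +; running = +2066.2500
Stage 5 [60T→96T]: ω = 2066.2500×60/96 = 1291.4062 rpm, dir flips to −; running = −1291.4062

-1291.4062 rpm (opposite to input, |ω| = 1291.4062 rpm)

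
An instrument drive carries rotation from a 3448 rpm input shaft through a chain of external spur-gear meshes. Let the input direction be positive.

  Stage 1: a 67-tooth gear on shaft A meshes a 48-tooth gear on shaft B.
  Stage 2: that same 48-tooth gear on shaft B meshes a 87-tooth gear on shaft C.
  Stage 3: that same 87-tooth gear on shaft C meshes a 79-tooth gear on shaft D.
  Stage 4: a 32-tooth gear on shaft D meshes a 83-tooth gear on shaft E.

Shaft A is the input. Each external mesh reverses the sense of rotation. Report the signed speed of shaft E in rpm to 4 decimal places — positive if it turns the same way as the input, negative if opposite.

Stage 1 [67T→48T]: ω = 3448.0000×67/48 = 4812.8333 rpm, dir flips to −; running = −4812.8333
Stage 2 [48T→87T]: ω = 4812.8333×48/87 = 2655.3563 rpm, dir flips to +; running = +2655.3563
Stage 3 [87T→79T]: ω = 2655.3563×87/79 = 2924.2532 rpm, dir flips to −; running = −2924.2532
Stage 4 [32T→83T]: ω = 2924.2532×32/83 = 1127.4229 rpm, dir flips to +; running = +1127.4229

+1127.4229 rpm (same as input, |ω| = 1127.4229 rpm)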